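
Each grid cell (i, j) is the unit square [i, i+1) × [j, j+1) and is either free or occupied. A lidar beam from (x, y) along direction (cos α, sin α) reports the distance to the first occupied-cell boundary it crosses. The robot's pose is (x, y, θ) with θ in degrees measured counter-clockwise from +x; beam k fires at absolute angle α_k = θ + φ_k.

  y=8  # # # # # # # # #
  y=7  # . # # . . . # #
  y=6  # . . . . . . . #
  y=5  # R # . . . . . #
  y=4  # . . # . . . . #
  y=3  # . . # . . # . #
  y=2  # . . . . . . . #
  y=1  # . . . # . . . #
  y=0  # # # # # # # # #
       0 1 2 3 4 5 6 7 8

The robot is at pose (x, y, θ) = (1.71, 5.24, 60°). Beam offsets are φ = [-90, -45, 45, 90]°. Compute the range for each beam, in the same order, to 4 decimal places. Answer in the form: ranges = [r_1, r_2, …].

beam 1: φ=-90°, α=330°
  cosα=0.8660 sinα=-0.5000 | (1,5) | tMaxX 0.3349 tMaxY 0.4800 | tΔX 1.1547 tΔY 2.0000
    t=0.3349 [x] (2,5) — stop
  → r_1 = 0.3349
beam 2: φ=-45°, α=15°
  cosα=0.9659 sinα=0.2588 | (1,5) | tMaxX 0.3002 tMaxY 2.9364 | tΔX 1.0353 tΔY 3.8637
    t=0.3002 [x] (2,5) — stop
  → r_2 = 0.3002
beam 3: φ=45°, α=105°
  cosα=-0.2588 sinα=0.9659 | (1,5) | tMaxX 2.7432 tMaxY 0.7868 | tΔX 3.8637 tΔY 1.0353
    t=0.7868 [y] (1,6)
    t=1.8221 [y] (1,7)
    t=2.7432 [x] (0,7) — stop
  → r_3 = 2.7432
beam 4: φ=90°, α=150°
  cosα=-0.8660 sinα=0.5000 | (1,5) | tMaxX 0.8198 tMaxY 1.5200 | tΔX 1.1547 tΔY 2.0000
    t=0.8198 [x] (0,5) — stop
  → r_4 = 0.8198

ranges = [0.3349, 0.3002, 2.7432, 0.8198]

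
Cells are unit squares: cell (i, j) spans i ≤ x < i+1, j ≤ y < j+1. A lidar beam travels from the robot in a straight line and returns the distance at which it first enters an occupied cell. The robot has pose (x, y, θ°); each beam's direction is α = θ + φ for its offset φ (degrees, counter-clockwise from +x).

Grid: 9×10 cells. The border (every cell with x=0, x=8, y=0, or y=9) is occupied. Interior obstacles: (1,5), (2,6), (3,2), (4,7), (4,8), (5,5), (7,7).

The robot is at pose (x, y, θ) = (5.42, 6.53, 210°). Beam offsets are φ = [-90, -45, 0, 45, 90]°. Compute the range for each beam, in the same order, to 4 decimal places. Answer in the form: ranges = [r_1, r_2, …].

ranges = [0.8400, 4.5759, 5.1038, 0.5487, 0.6120]

beam 1: φ=-90°, α=120°
  cosα=-0.5000 sinα=0.8660 | (5,6) | tMaxX 0.8400 tMaxY 0.5427 | tΔX 2.0000 tΔY 1.1547
    t=0.5427 [y] (5,7)
    t=0.8400 [x] (4,7) — stop
  → r_1 = 0.8400
beam 2: φ=-45°, α=165°
  cosα=-0.9659 sinα=0.2588 | (5,6) | tMaxX 0.4348 tMaxY 1.8159 | tΔX 1.0353 tΔY 3.8637
    t=0.4348 [x] (4,6)
    t=1.4701 [x] (3,6)
    t=1.8159 [y] (3,7)
    t=2.5054 [x] (2,7)
    t=3.5406 [x] (1,7)
    t=4.5759 [x] (0,7) — stop
  → r_2 = 4.5759
beam 3: φ=0°, α=210°
  cosα=-0.8660 sinα=-0.5000 | (5,6) | tMaxX 0.4850 tMaxY 1.0600 | tΔX 1.1547 tΔY 2.0000
    t=0.4850 [x] (4,6)
    t=1.0600 [y] (4,5)
    t=1.6397 [x] (3,5)
    t=2.7944 [x] (2,5)
    t=3.0600 [y] (2,4)
    t=3.9491 [x] (1,4)
    t=5.0600 [y] (1,3)
    t=5.1038 [x] (0,3) — stop
  → r_3 = 5.1038
beam 4: φ=45°, α=255°
  cosα=-0.2588 sinα=-0.9659 | (5,6) | tMaxX 1.6228 tMaxY 0.5487 | tΔX 3.8637 tΔY 1.0353
    t=0.5487 [y] (5,5) — stop
  → r_4 = 0.5487
beam 5: φ=90°, α=300°
  cosα=0.5000 sinα=-0.8660 | (5,6) | tMaxX 1.1600 tMaxY 0.6120 | tΔX 2.0000 tΔY 1.1547
    t=0.6120 [y] (5,5) — stop
  → r_5 = 0.6120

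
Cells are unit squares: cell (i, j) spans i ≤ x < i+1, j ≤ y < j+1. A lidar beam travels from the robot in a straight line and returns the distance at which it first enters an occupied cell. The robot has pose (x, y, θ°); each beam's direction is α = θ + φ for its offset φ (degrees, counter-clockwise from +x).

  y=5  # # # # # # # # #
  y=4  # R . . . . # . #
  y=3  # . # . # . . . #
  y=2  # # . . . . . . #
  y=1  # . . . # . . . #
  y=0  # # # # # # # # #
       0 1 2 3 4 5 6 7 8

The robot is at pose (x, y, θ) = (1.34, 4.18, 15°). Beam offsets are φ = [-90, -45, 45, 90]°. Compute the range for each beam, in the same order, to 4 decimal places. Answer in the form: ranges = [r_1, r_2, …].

ranges = [1.2216, 0.7621, 0.9469, 0.8489]

beam 1: φ=-90°, α=285°
  cosα=0.2588 sinα=-0.9659 | (1,4) | tMaxX 2.5500 tMaxY 0.1863 | tΔX 3.8637 tΔY 1.0353
    t=0.1863 [y] (1,3)
    t=1.2216 [y] (1,2) — stop
  → r_1 = 1.2216
beam 2: φ=-45°, α=330°
  cosα=0.8660 sinα=-0.5000 | (1,4) | tMaxX 0.7621 tMaxY 0.3600 | tΔX 1.1547 tΔY 2.0000
    t=0.3600 [y] (1,3)
    t=0.7621 [x] (2,3) — stop
  → r_2 = 0.7621
beam 3: φ=45°, α=60°
  cosα=0.5000 sinα=0.8660 | (1,4) | tMaxX 1.3200 tMaxY 0.9469 | tΔX 2.0000 tΔY 1.1547
    t=0.9469 [y] (1,5) — stop
  → r_3 = 0.9469
beam 4: φ=90°, α=105°
  cosα=-0.2588 sinα=0.9659 | (1,4) | tMaxX 1.3137 tMaxY 0.8489 | tΔX 3.8637 tΔY 1.0353
    t=0.8489 [y] (1,5) — stop
  → r_4 = 0.8489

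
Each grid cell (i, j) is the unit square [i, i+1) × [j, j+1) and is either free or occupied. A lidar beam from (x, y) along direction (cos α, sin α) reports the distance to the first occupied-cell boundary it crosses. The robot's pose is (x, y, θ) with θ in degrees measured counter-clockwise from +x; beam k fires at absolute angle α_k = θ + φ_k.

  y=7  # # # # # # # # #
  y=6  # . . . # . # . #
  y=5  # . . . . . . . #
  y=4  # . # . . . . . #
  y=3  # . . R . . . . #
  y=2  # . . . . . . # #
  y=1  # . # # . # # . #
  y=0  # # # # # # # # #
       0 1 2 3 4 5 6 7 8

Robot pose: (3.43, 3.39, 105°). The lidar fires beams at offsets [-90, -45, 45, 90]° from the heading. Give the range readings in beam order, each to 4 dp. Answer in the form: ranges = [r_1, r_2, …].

beam 1: φ=-90°, α=15°
  cosα=0.9659 sinα=0.2588 | (3,3) | tMaxX 0.5901 tMaxY 2.3569 | tΔX 1.0353 tΔY 3.8637
    t=0.5901 [x] (4,3)
    t=1.6254 [x] (5,3)
    t=2.3569 [y] (5,4)
    t=2.6607 [x] (6,4)
    t=3.6959 [x] (7,4)
    t=4.7312 [x] (8,4) — stop
  → r_1 = 4.7312
beam 2: φ=-45°, α=60°
  cosα=0.5000 sinα=0.8660 | (3,3) | tMaxX 1.1400 tMaxY 0.7044 | tΔX 2.0000 tΔY 1.1547
    t=0.7044 [y] (3,4)
    t=1.1400 [x] (4,4)
    t=1.8591 [y] (4,5)
    t=3.0138 [y] (4,6) — stop
  → r_2 = 3.0138
beam 3: φ=45°, α=150°
  cosα=-0.8660 sinα=0.5000 | (3,3) | tMaxX 0.4965 tMaxY 1.2200 | tΔX 1.1547 tΔY 2.0000
    t=0.4965 [x] (2,3)
    t=1.2200 [y] (2,4) — stop
  → r_3 = 1.2200
beam 4: φ=90°, α=195°
  cosα=-0.9659 sinα=-0.2588 | (3,3) | tMaxX 0.4452 tMaxY 1.5068 | tΔX 1.0353 tΔY 3.8637
    t=0.4452 [x] (2,3)
    t=1.4804 [x] (1,3)
    t=1.5068 [y] (1,2)
    t=2.5157 [x] (0,2) — stop
  → r_4 = 2.5157

ranges = [4.7312, 3.0138, 1.2200, 2.5157]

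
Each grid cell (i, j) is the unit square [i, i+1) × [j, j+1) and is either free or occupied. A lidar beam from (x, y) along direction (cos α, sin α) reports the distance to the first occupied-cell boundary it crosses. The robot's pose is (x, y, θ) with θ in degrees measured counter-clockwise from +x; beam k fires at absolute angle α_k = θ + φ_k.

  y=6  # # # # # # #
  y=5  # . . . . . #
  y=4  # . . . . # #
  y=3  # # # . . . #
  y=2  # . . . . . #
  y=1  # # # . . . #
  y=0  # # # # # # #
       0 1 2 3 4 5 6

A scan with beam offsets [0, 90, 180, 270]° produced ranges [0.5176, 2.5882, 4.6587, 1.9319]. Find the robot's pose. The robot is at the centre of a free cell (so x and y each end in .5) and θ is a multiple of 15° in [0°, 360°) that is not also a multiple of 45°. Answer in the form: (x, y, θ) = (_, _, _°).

(x, y, θ) = (3.5, 5.5, 105°)

The pose lattice has 20·16 = 320 candidates. Test each by forward raycasting.
  (4.5, 5.5, 300°): beam 1 = 1.0000 ≠ 0.5176 ✗
  (4.5, 4.5, 300°): beam 1 = 3.0000 ≠ 0.5176 ✗
  (5.5, 5.5, 240°): beam 1 = 0.5774 ≠ 0.5176 ✗
  (5.5, 2.5, 345°): beam 2 = 1.5529 ≠ 2.5882 ✗
  (3.5, 4.5, 255°): beam 1 = 2.5882 ≠ 0.5176 ✗
  …
  (3.5, 5.5, 105°): r_1=0.5176, r_2=2.5882, r_3=4.6587, r_4=1.9319 — all match ✓
Only this pose fits every beam.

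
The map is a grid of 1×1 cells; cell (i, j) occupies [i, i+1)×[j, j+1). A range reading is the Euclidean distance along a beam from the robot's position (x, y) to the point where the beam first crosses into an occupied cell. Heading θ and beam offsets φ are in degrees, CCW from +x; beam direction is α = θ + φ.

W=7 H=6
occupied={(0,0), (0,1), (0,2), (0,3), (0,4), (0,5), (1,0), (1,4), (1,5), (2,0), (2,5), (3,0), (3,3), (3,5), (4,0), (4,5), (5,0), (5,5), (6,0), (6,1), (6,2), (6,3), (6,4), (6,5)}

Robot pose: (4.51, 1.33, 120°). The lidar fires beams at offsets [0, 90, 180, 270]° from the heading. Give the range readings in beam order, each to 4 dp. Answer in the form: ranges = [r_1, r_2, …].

ranges = [1.9283, 0.6600, 0.3811, 1.7205]

beam 1: φ=0°, α=120°
  dir = (cos 120°, sin 120°) = (-0.5000, 0.8660); from cell (4,1)
  next x-line at t=1.0200, next y-line at t=0.7736; Δt_x=2.0000, Δt_y=1.1547
    y: enter (4,2) at t=0.7736
    x: enter (3,2) at t=1.0200
    y: enter (3,3) at t=1.9283 ← occupied
  → r_1 = 1.9283
beam 2: φ=90°, α=210°
  dir = (cos 210°, sin 210°) = (-0.8660, -0.5000); from cell (4,1)
  next x-line at t=0.5889, next y-line at t=0.6600; Δt_x=1.1547, Δt_y=2.0000
    x: enter (3,1) at t=0.5889
    y: enter (3,0) at t=0.6600 ← occupied
  → r_2 = 0.6600
beam 3: φ=180°, α=300°
  dir = (cos 300°, sin 300°) = (0.5000, -0.8660); from cell (4,1)
  next x-line at t=0.9800, next y-line at t=0.3811; Δt_x=2.0000, Δt_y=1.1547
    y: enter (4,0) at t=0.3811 ← occupied
  → r_3 = 0.3811
beam 4: φ=270°, α=30°
  dir = (cos 30°, sin 30°) = (0.8660, 0.5000); from cell (4,1)
  next x-line at t=0.5658, next y-line at t=1.3400; Δt_x=1.1547, Δt_y=2.0000
    x: enter (5,1) at t=0.5658
    y: enter (5,2) at t=1.3400
    x: enter (6,2) at t=1.7205 ← occupied
  → r_4 = 1.7205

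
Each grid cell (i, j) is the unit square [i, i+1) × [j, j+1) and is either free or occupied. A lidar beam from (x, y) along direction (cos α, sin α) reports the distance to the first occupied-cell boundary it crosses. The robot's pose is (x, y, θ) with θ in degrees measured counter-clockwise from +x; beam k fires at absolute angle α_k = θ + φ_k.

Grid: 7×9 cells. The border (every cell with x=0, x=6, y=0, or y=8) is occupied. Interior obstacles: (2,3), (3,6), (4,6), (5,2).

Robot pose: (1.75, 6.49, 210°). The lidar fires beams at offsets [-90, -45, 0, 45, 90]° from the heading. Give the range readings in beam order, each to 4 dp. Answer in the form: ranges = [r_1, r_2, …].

ranges = [1.5000, 0.7765, 0.8660, 2.8978, 6.3393]

beam 1: φ=-90°, α=120°
  direction (-0.5000, 0.8660); cell (1,6); t to first gridline: x 1.5000, y 0.5889 (then +2.0000 / +1.1547)
    (1,7) via y @ 0.5889
    (0,7) via x @ 1.5000  # hit
  → r_1 = 1.5000
beam 2: φ=-45°, α=165°
  direction (-0.9659, 0.2588); cell (1,6); t to first gridline: x 0.7765, y 1.9705 (then +1.0353 / +3.8637)
    (0,6) via x @ 0.7765  # hit
  → r_2 = 0.7765
beam 3: φ=0°, α=210°
  direction (-0.8660, -0.5000); cell (1,6); t to first gridline: x 0.8660, y 0.9800 (then +1.1547 / +2.0000)
    (0,6) via x @ 0.8660  # hit
  → r_3 = 0.8660
beam 4: φ=45°, α=255°
  direction (-0.2588, -0.9659); cell (1,6); t to first gridline: x 2.8978, y 0.5073 (then +3.8637 / +1.0353)
    (1,5) via y @ 0.5073
    (1,4) via y @ 1.5426
    (1,3) via y @ 2.5778
    (0,3) via x @ 2.8978  # hit
  → r_4 = 2.8978
beam 5: φ=90°, α=300°
  direction (0.5000, -0.8660); cell (1,6); t to first gridline: x 0.5000, y 0.5658 (then +2.0000 / +1.1547)
    (2,6) via x @ 0.5000
    (2,5) via y @ 0.5658
    (2,4) via y @ 1.7205
    (3,4) via x @ 2.5000
    (3,3) via y @ 2.8752
    (3,2) via y @ 4.0299
    (4,2) via x @ 4.5000
    (4,1) via y @ 5.1846
    (4,0) via y @ 6.3393  # hit
  → r_5 = 6.3393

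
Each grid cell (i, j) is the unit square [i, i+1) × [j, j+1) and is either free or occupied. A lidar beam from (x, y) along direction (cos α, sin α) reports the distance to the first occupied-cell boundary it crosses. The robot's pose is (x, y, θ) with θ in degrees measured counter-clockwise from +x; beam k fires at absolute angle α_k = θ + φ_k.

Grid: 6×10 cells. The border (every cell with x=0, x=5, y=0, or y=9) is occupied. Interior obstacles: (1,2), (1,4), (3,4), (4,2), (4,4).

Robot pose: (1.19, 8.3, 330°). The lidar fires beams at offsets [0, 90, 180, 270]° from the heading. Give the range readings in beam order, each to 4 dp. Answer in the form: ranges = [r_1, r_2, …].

ranges = [4.3994, 0.8083, 0.2194, 0.3800]

beam 1: φ=0°, α=330°
  cosα=0.8660 sinα=-0.5000 | (1,8) | tMaxX 0.9353 tMaxY 0.6000 | tΔX 1.1547 tΔY 2.0000
    t=0.6000 [y] (1,7)
    t=0.9353 [x] (2,7)
    t=2.0900 [x] (3,7)
    t=2.6000 [y] (3,6)
    t=3.2447 [x] (4,6)
    t=4.3994 [x] (5,6) — stop
  → r_1 = 4.3994
beam 2: φ=90°, α=60°
  cosα=0.5000 sinα=0.8660 | (1,8) | tMaxX 1.6200 tMaxY 0.8083 | tΔX 2.0000 tΔY 1.1547
    t=0.8083 [y] (1,9) — stop
  → r_2 = 0.8083
beam 3: φ=180°, α=150°
  cosα=-0.8660 sinα=0.5000 | (1,8) | tMaxX 0.2194 tMaxY 1.4000 | tΔX 1.1547 tΔY 2.0000
    t=0.2194 [x] (0,8) — stop
  → r_3 = 0.2194
beam 4: φ=270°, α=240°
  cosα=-0.5000 sinα=-0.8660 | (1,8) | tMaxX 0.3800 tMaxY 0.3464 | tΔX 2.0000 tΔY 1.1547
    t=0.3464 [y] (1,7)
    t=0.3800 [x] (0,7) — stop
  → r_4 = 0.3800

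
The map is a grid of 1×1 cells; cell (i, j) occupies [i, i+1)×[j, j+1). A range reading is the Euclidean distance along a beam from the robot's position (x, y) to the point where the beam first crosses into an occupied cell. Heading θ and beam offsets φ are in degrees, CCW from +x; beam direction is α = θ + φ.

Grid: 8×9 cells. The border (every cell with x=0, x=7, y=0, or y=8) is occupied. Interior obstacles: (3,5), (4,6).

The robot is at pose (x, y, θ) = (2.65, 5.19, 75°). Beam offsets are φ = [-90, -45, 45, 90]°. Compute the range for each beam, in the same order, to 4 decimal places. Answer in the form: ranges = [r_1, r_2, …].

beam 1: φ=-90°, α=345°
  d=(0.9659,-0.2588)  start (2,5)  tX=0.3623 tY=0.7341  stride 1/|dx|=1.0353 1/|dy|=3.8637
    cross x-line → (3,5), t=0.3623 (wall)
  → r_1 = 0.3623
beam 2: φ=-45°, α=30°
  d=(0.8660,0.5000)  start (2,5)  tX=0.4041 tY=1.6200  stride 1/|dx|=1.1547 1/|dy|=2.0000
    cross x-line → (3,5), t=0.4041 (wall)
  → r_2 = 0.4041
beam 3: φ=45°, α=120°
  d=(-0.5000,0.8660)  start (2,5)  tX=1.3000 tY=0.9353  stride 1/|dx|=2.0000 1/|dy|=1.1547
    cross y-line → (2,6), t=0.9353
    cross x-line → (1,6), t=1.3000
    cross y-line → (1,7), t=2.0900
    cross y-line → (1,8), t=3.2447 (wall)
  → r_3 = 3.2447
beam 4: φ=90°, α=165°
  d=(-0.9659,0.2588)  start (2,5)  tX=0.6729 tY=3.1296  stride 1/|dx|=1.0353 1/|dy|=3.8637
    cross x-line → (1,5), t=0.6729
    cross x-line → (0,5), t=1.7082 (wall)
  → r_4 = 1.7082

ranges = [0.3623, 0.4041, 3.2447, 1.7082]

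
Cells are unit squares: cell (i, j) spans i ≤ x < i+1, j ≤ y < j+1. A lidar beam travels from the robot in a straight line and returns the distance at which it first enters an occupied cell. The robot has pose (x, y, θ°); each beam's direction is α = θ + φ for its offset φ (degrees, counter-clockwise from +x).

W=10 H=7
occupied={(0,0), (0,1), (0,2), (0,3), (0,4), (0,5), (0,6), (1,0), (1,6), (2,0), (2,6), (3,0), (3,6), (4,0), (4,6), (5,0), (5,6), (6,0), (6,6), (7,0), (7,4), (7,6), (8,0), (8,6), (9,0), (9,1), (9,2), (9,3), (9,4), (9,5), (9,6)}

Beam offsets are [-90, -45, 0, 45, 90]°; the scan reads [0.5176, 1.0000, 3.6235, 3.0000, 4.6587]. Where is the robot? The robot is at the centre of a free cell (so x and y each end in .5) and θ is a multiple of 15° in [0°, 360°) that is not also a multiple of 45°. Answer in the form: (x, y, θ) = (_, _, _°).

(x, y, θ) = (5.5, 1.5, 15°)

The pose lattice has 39·16 = 624 candidates. Test each by forward raycasting.
  (1.5, 2.5, 150°): beam 1 = 4.0415 ≠ 0.5176 ✗
  (3.5, 3.5, 240°): beam 1 = 2.8868 ≠ 0.5176 ✗
  (6.5, 1.5, 240°): beam 1 = 6.3509 ≠ 0.5176 ✗
  (4.5, 5.5, 240°): beam 1 = 1.0000 ≠ 0.5176 ✗
  (2.5, 2.5, 30°): beam 1 = 1.7321 ≠ 0.5176 ✗
  …
  (5.5, 1.5, 15°): r_1=0.5176, r_2=1.0000, r_3=3.6235, r_4=3.0000, r_5=4.6587 — all match ✓
Only this pose fits every beam.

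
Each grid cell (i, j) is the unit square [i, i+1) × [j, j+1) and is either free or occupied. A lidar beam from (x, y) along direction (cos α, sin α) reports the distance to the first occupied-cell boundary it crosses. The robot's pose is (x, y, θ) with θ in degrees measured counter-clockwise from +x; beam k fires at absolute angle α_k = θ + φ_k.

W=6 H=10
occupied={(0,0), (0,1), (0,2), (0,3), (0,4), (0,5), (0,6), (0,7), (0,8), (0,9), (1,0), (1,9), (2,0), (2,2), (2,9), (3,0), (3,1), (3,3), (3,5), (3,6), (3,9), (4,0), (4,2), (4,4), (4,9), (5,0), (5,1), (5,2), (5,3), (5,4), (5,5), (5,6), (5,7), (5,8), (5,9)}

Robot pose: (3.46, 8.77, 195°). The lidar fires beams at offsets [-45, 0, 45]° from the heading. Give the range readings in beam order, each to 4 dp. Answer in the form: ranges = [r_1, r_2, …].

ranges = [0.4600, 2.5468, 4.9200]

beam 1: φ=-45°, α=150°
  cosα=-0.8660 sinα=0.5000 | (3,8) | tMaxX 0.5312 tMaxY 0.4600 | tΔX 1.1547 tΔY 2.0000
    t=0.4600 [y] (3,9) — stop
  → r_1 = 0.4600
beam 2: φ=0°, α=195°
  cosα=-0.9659 sinα=-0.2588 | (3,8) | tMaxX 0.4762 tMaxY 2.9751 | tΔX 1.0353 tΔY 3.8637
    t=0.4762 [x] (2,8)
    t=1.5115 [x] (1,8)
    t=2.5468 [x] (0,8) — stop
  → r_2 = 2.5468
beam 3: φ=45°, α=240°
  cosα=-0.5000 sinα=-0.8660 | (3,8) | tMaxX 0.9200 tMaxY 0.8891 | tΔX 2.0000 tΔY 1.1547
    t=0.8891 [y] (3,7)
    t=0.9200 [x] (2,7)
    t=2.0438 [y] (2,6)
    t=2.9200 [x] (1,6)
    t=3.1985 [y] (1,5)
    t=4.3532 [y] (1,4)
    t=4.9200 [x] (0,4) — stop
  → r_3 = 4.9200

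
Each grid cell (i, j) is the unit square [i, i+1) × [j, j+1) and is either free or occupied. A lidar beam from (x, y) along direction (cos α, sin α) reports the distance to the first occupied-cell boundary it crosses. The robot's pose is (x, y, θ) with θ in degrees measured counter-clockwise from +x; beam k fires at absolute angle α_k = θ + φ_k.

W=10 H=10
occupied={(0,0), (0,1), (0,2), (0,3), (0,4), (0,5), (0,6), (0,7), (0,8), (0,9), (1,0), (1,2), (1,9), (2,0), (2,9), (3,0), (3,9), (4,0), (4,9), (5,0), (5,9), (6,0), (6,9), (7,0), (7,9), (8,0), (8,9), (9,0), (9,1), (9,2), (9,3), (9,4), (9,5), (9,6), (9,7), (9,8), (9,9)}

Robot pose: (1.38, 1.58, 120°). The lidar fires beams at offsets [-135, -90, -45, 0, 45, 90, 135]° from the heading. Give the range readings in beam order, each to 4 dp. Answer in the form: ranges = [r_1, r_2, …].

beam 1: φ=-135°, α=345°
  dir = (cos 345°, sin 345°) = (0.9659, -0.2588); from cell (1,1)
  next x-line at t=0.6419, next y-line at t=2.2409; Δt_x=1.0353, Δt_y=3.8637
    x: enter (2,1) at t=0.6419
    x: enter (3,1) at t=1.6771
    y: enter (3,0) at t=2.2409 ← occupied
  → r_1 = 2.2409
beam 2: φ=-90°, α=30°
  dir = (cos 30°, sin 30°) = (0.8660, 0.5000); from cell (1,1)
  next x-line at t=0.7159, next y-line at t=0.8400; Δt_x=1.1547, Δt_y=2.0000
    x: enter (2,1) at t=0.7159
    y: enter (2,2) at t=0.8400
    x: enter (3,2) at t=1.8706
    y: enter (3,3) at t=2.8400
    x: enter (4,3) at t=3.0253
    x: enter (5,3) at t=4.1800
    y: enter (5,4) at t=4.8400
    x: enter (6,4) at t=5.3347
    x: enter (7,4) at t=6.4894
    y: enter (7,5) at t=6.8400
    x: enter (8,5) at t=7.6441
    x: enter (9,5) at t=8.7988 ← occupied
  → r_2 = 8.7988
beam 3: φ=-45°, α=75°
  dir = (cos 75°, sin 75°) = (0.2588, 0.9659); from cell (1,1)
  next x-line at t=2.3955, next y-line at t=0.4348; Δt_x=3.8637, Δt_y=1.0353
    y: enter (1,2) at t=0.4348 ← occupied
  → r_3 = 0.4348
beam 4: φ=0°, α=120°
  dir = (cos 120°, sin 120°) = (-0.5000, 0.8660); from cell (1,1)
  next x-line at t=0.7600, next y-line at t=0.4850; Δt_x=2.0000, Δt_y=1.1547
    y: enter (1,2) at t=0.4850 ← occupied
  → r_4 = 0.4850
beam 5: φ=45°, α=165°
  dir = (cos 165°, sin 165°) = (-0.9659, 0.2588); from cell (1,1)
  next x-line at t=0.3934, next y-line at t=1.6228; Δt_x=1.0353, Δt_y=3.8637
    x: enter (0,1) at t=0.3934 ← occupied
  → r_5 = 0.3934
beam 6: φ=90°, α=210°
  dir = (cos 210°, sin 210°) = (-0.8660, -0.5000); from cell (1,1)
  next x-line at t=0.4388, next y-line at t=1.1600; Δt_x=1.1547, Δt_y=2.0000
    x: enter (0,1) at t=0.4388 ← occupied
  → r_6 = 0.4388
beam 7: φ=135°, α=255°
  dir = (cos 255°, sin 255°) = (-0.2588, -0.9659); from cell (1,1)
  next x-line at t=1.4682, next y-line at t=0.6005; Δt_x=3.8637, Δt_y=1.0353
    y: enter (1,0) at t=0.6005 ← occupied
  → r_7 = 0.6005

ranges = [2.2409, 8.7988, 0.4348, 0.4850, 0.3934, 0.4388, 0.6005]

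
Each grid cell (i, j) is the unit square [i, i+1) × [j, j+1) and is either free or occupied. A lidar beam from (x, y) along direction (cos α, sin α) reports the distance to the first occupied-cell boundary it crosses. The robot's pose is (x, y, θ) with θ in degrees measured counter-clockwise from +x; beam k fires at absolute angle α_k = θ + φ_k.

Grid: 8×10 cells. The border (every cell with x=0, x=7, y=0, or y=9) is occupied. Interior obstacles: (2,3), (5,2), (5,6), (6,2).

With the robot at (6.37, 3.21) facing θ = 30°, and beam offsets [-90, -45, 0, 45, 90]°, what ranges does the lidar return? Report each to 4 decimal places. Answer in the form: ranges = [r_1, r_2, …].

beam 1: φ=-90°, α=300°
  direction (0.5000, -0.8660); cell (6,3); t to first gridline: x 1.2600, y 0.2425 (then +2.0000 / +1.1547)
    (6,2) via y @ 0.2425  # hit
  → r_1 = 0.2425
beam 2: φ=-45°, α=345°
  direction (0.9659, -0.2588); cell (6,3); t to first gridline: x 0.6522, y 0.8114 (then +1.0353 / +3.8637)
    (7,3) via x @ 0.6522  # hit
  → r_2 = 0.6522
beam 3: φ=0°, α=30°
  direction (0.8660, 0.5000); cell (6,3); t to first gridline: x 0.7275, y 1.5800 (then +1.1547 / +2.0000)
    (7,3) via x @ 0.7275  # hit
  → r_3 = 0.7275
beam 4: φ=45°, α=75°
  direction (0.2588, 0.9659); cell (6,3); t to first gridline: x 2.4341, y 0.8179 (then +3.8637 / +1.0353)
    (6,4) via y @ 0.8179
    (6,5) via y @ 1.8531
    (7,5) via x @ 2.4341  # hit
  → r_4 = 2.4341
beam 5: φ=90°, α=120°
  direction (-0.5000, 0.8660); cell (6,3); t to first gridline: x 0.7400, y 0.9122 (then +2.0000 / +1.1547)
    (5,3) via x @ 0.7400
    (5,4) via y @ 0.9122
    (5,5) via y @ 2.0669
    (4,5) via x @ 2.7400
    (4,6) via y @ 3.2216
    (4,7) via y @ 4.3763
    (3,7) via x @ 4.7400
    (3,8) via y @ 5.5310
    (3,9) via y @ 6.6857  # hit
  → r_5 = 6.6857

ranges = [0.2425, 0.6522, 0.7275, 2.4341, 6.6857]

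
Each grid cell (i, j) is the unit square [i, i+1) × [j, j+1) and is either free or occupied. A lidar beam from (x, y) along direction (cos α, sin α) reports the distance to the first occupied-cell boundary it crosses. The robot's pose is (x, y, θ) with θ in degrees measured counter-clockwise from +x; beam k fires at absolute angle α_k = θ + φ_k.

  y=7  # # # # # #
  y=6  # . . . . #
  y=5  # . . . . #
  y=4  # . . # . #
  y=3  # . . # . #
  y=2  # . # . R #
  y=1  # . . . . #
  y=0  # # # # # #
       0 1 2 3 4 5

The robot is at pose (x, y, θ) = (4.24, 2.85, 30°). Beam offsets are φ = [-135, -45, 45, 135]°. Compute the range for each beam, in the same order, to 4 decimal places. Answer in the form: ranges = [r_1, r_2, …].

beam 1: φ=-135°, α=255°
  d=(-0.2588,-0.9659)  start (4,2)  tX=0.9273 tY=0.8800  stride 1/|dx|=3.8637 1/|dy|=1.0353
    cross y-line → (4,1), t=0.8800
    cross x-line → (3,1), t=0.9273
    cross y-line → (3,0), t=1.9153 (wall)
  → r_1 = 1.9153
beam 2: φ=-45°, α=345°
  d=(0.9659,-0.2588)  start (4,2)  tX=0.7868 tY=3.2841  stride 1/|dx|=1.0353 1/|dy|=3.8637
    cross x-line → (5,2), t=0.7868 (wall)
  → r_2 = 0.7868
beam 3: φ=45°, α=75°
  d=(0.2588,0.9659)  start (4,2)  tX=2.9364 tY=0.1553  stride 1/|dx|=3.8637 1/|dy|=1.0353
    cross y-line → (4,3), t=0.1553
    cross y-line → (4,4), t=1.1906
    cross y-line → (4,5), t=2.2258
    cross x-line → (5,5), t=2.9364 (wall)
  → r_3 = 2.9364
beam 4: φ=135°, α=165°
  d=(-0.9659,0.2588)  start (4,2)  tX=0.2485 tY=0.5796  stride 1/|dx|=1.0353 1/|dy|=3.8637
    cross x-line → (3,2), t=0.2485
    cross y-line → (3,3), t=0.5796 (wall)
  → r_4 = 0.5796

ranges = [1.9153, 0.7868, 2.9364, 0.5796]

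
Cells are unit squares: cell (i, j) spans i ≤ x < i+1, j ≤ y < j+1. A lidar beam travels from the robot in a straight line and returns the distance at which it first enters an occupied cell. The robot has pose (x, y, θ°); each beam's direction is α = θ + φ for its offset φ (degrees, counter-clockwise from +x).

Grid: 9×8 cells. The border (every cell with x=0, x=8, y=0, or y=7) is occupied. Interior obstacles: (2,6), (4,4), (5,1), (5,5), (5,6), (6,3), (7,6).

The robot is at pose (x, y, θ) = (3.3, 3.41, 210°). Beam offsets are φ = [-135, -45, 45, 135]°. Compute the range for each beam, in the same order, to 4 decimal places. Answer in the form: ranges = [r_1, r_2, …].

ranges = [3.7166, 2.3811, 2.4950, 4.8658]

beam 1: φ=-135°, α=75°
  dir = (cos 75°, sin 75°) = (0.2588, 0.9659); from cell (3,3)
  next x-line at t=2.7046, next y-line at t=0.6108; Δt_x=3.8637, Δt_y=1.0353
    y: enter (3,4) at t=0.6108
    y: enter (3,5) at t=1.6461
    y: enter (3,6) at t=2.6814
    x: enter (4,6) at t=2.7046
    y: enter (4,7) at t=3.7166 ← occupied
  → r_1 = 3.7166
beam 2: φ=-45°, α=165°
  dir = (cos 165°, sin 165°) = (-0.9659, 0.2588); from cell (3,3)
  next x-line at t=0.3106, next y-line at t=2.2796; Δt_x=1.0353, Δt_y=3.8637
    x: enter (2,3) at t=0.3106
    x: enter (1,3) at t=1.3459
    y: enter (1,4) at t=2.2796
    x: enter (0,4) at t=2.3811 ← occupied
  → r_2 = 2.3811
beam 3: φ=45°, α=255°
  dir = (cos 255°, sin 255°) = (-0.2588, -0.9659); from cell (3,3)
  next x-line at t=1.1591, next y-line at t=0.4245; Δt_x=3.8637, Δt_y=1.0353
    y: enter (3,2) at t=0.4245
    x: enter (2,2) at t=1.1591
    y: enter (2,1) at t=1.4597
    y: enter (2,0) at t=2.4950 ← occupied
  → r_3 = 2.4950
beam 4: φ=135°, α=345°
  dir = (cos 345°, sin 345°) = (0.9659, -0.2588); from cell (3,3)
  next x-line at t=0.7247, next y-line at t=1.5841; Δt_x=1.0353, Δt_y=3.8637
    x: enter (4,3) at t=0.7247
    y: enter (4,2) at t=1.5841
    x: enter (5,2) at t=1.7600
    x: enter (6,2) at t=2.7952
    x: enter (7,2) at t=3.8305
    x: enter (8,2) at t=4.8658 ← occupied
  → r_4 = 4.8658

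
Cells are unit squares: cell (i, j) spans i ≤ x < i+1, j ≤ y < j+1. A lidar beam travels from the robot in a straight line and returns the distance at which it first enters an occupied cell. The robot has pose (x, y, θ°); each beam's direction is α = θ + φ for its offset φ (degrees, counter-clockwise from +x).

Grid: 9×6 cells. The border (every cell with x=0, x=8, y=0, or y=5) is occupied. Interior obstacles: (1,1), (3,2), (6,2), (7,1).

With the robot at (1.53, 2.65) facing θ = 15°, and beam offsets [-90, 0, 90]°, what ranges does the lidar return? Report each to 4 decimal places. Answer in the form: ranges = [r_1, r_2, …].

beam 1: φ=-90°, α=285°
  direction (0.2588, -0.9659); cell (1,2); t to first gridline: x 1.8159, y 0.6729 (then +3.8637 / +1.0353)
    (1,1) via y @ 0.6729  # hit
  → r_1 = 0.6729
beam 2: φ=0°, α=15°
  direction (0.9659, 0.2588); cell (1,2); t to first gridline: x 0.4866, y 1.3523 (then +1.0353 / +3.8637)
    (2,2) via x @ 0.4866
    (2,3) via y @ 1.3523
    (3,3) via x @ 1.5219
    (4,3) via x @ 2.5571
    (5,3) via x @ 3.5924
    (6,3) via x @ 4.6277
    (6,4) via y @ 5.2160
    (7,4) via x @ 5.6630
    (8,4) via x @ 6.6982  # hit
  → r_2 = 6.6982
beam 3: φ=90°, α=105°
  direction (-0.2588, 0.9659); cell (1,2); t to first gridline: x 2.0478, y 0.3623 (then +3.8637 / +1.0353)
    (1,3) via y @ 0.3623
    (1,4) via y @ 1.3976
    (0,4) via x @ 2.0478  # hit
  → r_3 = 2.0478

ranges = [0.6729, 6.6982, 2.0478]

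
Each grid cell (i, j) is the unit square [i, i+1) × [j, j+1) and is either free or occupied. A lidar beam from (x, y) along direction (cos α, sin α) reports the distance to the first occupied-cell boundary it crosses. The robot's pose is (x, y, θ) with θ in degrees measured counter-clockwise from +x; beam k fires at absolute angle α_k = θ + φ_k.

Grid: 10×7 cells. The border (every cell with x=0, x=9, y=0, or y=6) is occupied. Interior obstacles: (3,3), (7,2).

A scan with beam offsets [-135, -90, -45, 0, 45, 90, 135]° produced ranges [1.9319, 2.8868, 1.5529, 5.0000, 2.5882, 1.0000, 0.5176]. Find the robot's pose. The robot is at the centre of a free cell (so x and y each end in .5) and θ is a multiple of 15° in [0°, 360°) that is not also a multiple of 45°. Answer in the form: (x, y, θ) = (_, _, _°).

(x, y, θ) = (1.5, 3.5, 30°)

Enumerate (i+0.5, j+0.5, θ) over the 38 free cells and 16 admissible headings. For each, cast all 7 beams and compare to the given ranges.
  (2.5, 4.5, 345°): beam 1 = 1.7321 ≠ 1.9319 ✗
  (4.5, 5.5, 105°): beam 1 = 5.1962 ≠ 1.9319 ✗
  (4.5, 1.5, 120°): beam 3 = 4.6587 ≠ 1.5529 ✗
  …
  (1.5, 3.5, 30°): r_1=1.9319, r_2=2.8868, r_3=1.5529, r_4=5.0000, r_5=2.5882, r_6=1.0000, r_7=0.5176 — all match ✓
Only this pose fits every beam.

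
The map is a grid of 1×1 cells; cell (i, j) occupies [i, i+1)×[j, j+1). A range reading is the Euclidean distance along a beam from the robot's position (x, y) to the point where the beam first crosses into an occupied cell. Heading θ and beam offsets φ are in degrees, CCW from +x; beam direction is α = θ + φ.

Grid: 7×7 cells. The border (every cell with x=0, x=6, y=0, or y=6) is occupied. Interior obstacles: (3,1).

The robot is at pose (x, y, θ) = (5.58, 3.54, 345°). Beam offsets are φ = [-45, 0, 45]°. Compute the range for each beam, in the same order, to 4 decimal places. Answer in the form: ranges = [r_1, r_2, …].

beam 1: φ=-45°, α=300°
  cosα=0.5000 sinα=-0.8660 | (5,3) | tMaxX 0.8400 tMaxY 0.6235 | tΔX 2.0000 tΔY 1.1547
    t=0.6235 [y] (5,2)
    t=0.8400 [x] (6,2) — stop
  → r_1 = 0.8400
beam 2: φ=0°, α=345°
  cosα=0.9659 sinα=-0.2588 | (5,3) | tMaxX 0.4348 tMaxY 2.0864 | tΔX 1.0353 tΔY 3.8637
    t=0.4348 [x] (6,3) — stop
  → r_2 = 0.4348
beam 3: φ=45°, α=30°
  cosα=0.8660 sinα=0.5000 | (5,3) | tMaxX 0.4850 tMaxY 0.9200 | tΔX 1.1547 tΔY 2.0000
    t=0.4850 [x] (6,3) — stop
  → r_3 = 0.4850

ranges = [0.8400, 0.4348, 0.4850]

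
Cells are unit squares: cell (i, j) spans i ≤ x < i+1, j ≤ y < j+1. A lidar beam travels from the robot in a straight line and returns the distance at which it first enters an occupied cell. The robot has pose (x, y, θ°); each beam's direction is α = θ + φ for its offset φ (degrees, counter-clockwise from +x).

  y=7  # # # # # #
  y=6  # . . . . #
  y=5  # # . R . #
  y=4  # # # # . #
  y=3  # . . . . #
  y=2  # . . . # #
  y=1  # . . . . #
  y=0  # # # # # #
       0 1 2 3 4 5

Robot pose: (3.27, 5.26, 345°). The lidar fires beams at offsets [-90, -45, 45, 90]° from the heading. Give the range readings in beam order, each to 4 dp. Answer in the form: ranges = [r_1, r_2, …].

beam 1: φ=-90°, α=255°
  d=(-0.2588,-0.9659)  start (3,5)  tX=1.0432 tY=0.2692  stride 1/|dx|=3.8637 1/|dy|=1.0353
    cross y-line → (3,4), t=0.2692 (wall)
  → r_1 = 0.2692
beam 2: φ=-45°, α=300°
  d=(0.5000,-0.8660)  start (3,5)  tX=1.4600 tY=0.3002  stride 1/|dx|=2.0000 1/|dy|=1.1547
    cross y-line → (3,4), t=0.3002 (wall)
  → r_2 = 0.3002
beam 3: φ=45°, α=30°
  d=(0.8660,0.5000)  start (3,5)  tX=0.8429 tY=1.4800  stride 1/|dx|=1.1547 1/|dy|=2.0000
    cross x-line → (4,5), t=0.8429
    cross y-line → (4,6), t=1.4800
    cross x-line → (5,6), t=1.9976 (wall)
  → r_3 = 1.9976
beam 4: φ=90°, α=75°
  d=(0.2588,0.9659)  start (3,5)  tX=2.8205 tY=0.7661  stride 1/|dx|=3.8637 1/|dy|=1.0353
    cross y-line → (3,6), t=0.7661
    cross y-line → (3,7), t=1.8014 (wall)
  → r_4 = 1.8014

ranges = [0.2692, 0.3002, 1.9976, 1.8014]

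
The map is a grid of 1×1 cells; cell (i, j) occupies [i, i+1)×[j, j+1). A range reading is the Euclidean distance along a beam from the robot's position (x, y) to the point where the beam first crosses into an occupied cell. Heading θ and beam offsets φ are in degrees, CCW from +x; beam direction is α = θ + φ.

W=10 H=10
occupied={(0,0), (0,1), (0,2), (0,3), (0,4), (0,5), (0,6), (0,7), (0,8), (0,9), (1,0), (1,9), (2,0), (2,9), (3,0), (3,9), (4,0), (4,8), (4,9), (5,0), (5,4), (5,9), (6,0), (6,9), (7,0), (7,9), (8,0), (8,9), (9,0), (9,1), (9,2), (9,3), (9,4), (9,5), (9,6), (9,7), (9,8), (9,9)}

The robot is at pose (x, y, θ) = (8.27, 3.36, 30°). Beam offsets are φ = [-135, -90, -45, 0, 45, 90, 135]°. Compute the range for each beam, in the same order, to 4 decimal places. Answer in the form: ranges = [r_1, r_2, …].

beam 1: φ=-135°, α=255°
  d=(-0.2588,-0.9659)  start (8,3)  tX=1.0432 tY=0.3727  stride 1/|dx|=3.8637 1/|dy|=1.0353
    cross y-line → (8,2), t=0.3727
    cross x-line → (7,2), t=1.0432
    cross y-line → (7,1), t=1.4080
    cross y-line → (7,0), t=2.4433 (wall)
  → r_1 = 2.4433
beam 2: φ=-90°, α=300°
  d=(0.5000,-0.8660)  start (8,3)  tX=1.4600 tY=0.4157  stride 1/|dx|=2.0000 1/|dy|=1.1547
    cross y-line → (8,2), t=0.4157
    cross x-line → (9,2), t=1.4600 (wall)
  → r_2 = 1.4600
beam 3: φ=-45°, α=345°
  d=(0.9659,-0.2588)  start (8,3)  tX=0.7558 tY=1.3909  stride 1/|dx|=1.0353 1/|dy|=3.8637
    cross x-line → (9,3), t=0.7558 (wall)
  → r_3 = 0.7558
beam 4: φ=0°, α=30°
  d=(0.8660,0.5000)  start (8,3)  tX=0.8429 tY=1.2800  stride 1/|dx|=1.1547 1/|dy|=2.0000
    cross x-line → (9,3), t=0.8429 (wall)
  → r_4 = 0.8429
beam 5: φ=45°, α=75°
  d=(0.2588,0.9659)  start (8,3)  tX=2.8205 tY=0.6626  stride 1/|dx|=3.8637 1/|dy|=1.0353
    cross y-line → (8,4), t=0.6626
    cross y-line → (8,5), t=1.6979
    cross y-line → (8,6), t=2.7331
    cross x-line → (9,6), t=2.8205 (wall)
  → r_5 = 2.8205
beam 6: φ=90°, α=120°
  d=(-0.5000,0.8660)  start (8,3)  tX=0.5400 tY=0.7390  stride 1/|dx|=2.0000 1/|dy|=1.1547
    cross x-line → (7,3), t=0.5400
    cross y-line → (7,4), t=0.7390
    cross y-line → (7,5), t=1.8937
    cross x-line → (6,5), t=2.5400
    cross y-line → (6,6), t=3.0484
    cross y-line → (6,7), t=4.2031
    cross x-line → (5,7), t=4.5400
    cross y-line → (5,8), t=5.3578
    cross y-line → (5,9), t=6.5125 (wall)
  → r_6 = 6.5125
beam 7: φ=135°, α=165°
  d=(-0.9659,0.2588)  start (8,3)  tX=0.2795 tY=2.4728  stride 1/|dx|=1.0353 1/|dy|=3.8637
    cross x-line → (7,3), t=0.2795
    cross x-line → (6,3), t=1.3148
    cross x-line → (5,3), t=2.3501
    cross y-line → (5,4), t=2.4728 (wall)
  → r_7 = 2.4728

ranges = [2.4433, 1.4600, 0.7558, 0.8429, 2.8205, 6.5125, 2.4728]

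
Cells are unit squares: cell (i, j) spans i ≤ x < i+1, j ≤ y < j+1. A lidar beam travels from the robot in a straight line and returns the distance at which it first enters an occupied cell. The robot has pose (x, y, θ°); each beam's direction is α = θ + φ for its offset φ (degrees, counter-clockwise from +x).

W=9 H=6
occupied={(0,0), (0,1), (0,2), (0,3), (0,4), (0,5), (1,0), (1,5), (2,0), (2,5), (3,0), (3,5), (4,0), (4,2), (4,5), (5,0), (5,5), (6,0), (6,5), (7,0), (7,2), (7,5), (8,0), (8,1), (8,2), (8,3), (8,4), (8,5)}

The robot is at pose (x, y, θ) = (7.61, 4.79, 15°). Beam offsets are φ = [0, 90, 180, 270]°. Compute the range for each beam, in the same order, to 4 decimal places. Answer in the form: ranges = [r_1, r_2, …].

ranges = [0.4038, 0.2174, 6.8432, 1.5068]

beam 1: φ=0°, α=15°
  cosα=0.9659 sinα=0.2588 | (7,4) | tMaxX 0.4038 tMaxY 0.8114 | tΔX 1.0353 tΔY 3.8637
    t=0.4038 [x] (8,4) — stop
  → r_1 = 0.4038
beam 2: φ=90°, α=105°
  cosα=-0.2588 sinα=0.9659 | (7,4) | tMaxX 2.3569 tMaxY 0.2174 | tΔX 3.8637 tΔY 1.0353
    t=0.2174 [y] (7,5) — stop
  → r_2 = 0.2174
beam 3: φ=180°, α=195°
  cosα=-0.9659 sinα=-0.2588 | (7,4) | tMaxX 0.6315 tMaxY 3.0523 | tΔX 1.0353 tΔY 3.8637
    t=0.6315 [x] (6,4)
    t=1.6668 [x] (5,4)
    t=2.7021 [x] (4,4)
    t=3.0523 [y] (4,3)
    t=3.7373 [x] (3,3)
    t=4.7726 [x] (2,3)
    t=5.8079 [x] (1,3)
    t=6.8432 [x] (0,3) — stop
  → r_3 = 6.8432
beam 4: φ=270°, α=285°
  cosα=0.2588 sinα=-0.9659 | (7,4) | tMaxX 1.5068 tMaxY 0.8179 | tΔX 3.8637 tΔY 1.0353
    t=0.8179 [y] (7,3)
    t=1.5068 [x] (8,3) — stop
  → r_4 = 1.5068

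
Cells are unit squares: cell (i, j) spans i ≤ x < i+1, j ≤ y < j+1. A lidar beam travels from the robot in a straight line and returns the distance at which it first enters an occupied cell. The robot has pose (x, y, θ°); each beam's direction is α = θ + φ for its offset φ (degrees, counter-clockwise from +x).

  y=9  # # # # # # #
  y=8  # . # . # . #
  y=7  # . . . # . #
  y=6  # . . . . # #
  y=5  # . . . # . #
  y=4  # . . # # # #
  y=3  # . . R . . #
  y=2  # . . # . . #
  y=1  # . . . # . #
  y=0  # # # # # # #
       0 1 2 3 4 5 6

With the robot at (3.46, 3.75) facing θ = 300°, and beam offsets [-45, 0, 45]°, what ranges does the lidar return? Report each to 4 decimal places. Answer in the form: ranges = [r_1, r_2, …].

beam 1: φ=-45°, α=255°
  dir = (cos 255°, sin 255°) = (-0.2588, -0.9659); from cell (3,3)
  next x-line at t=1.7773, next y-line at t=0.7765; Δt_x=3.8637, Δt_y=1.0353
    y: enter (3,2) at t=0.7765 ← occupied
  → r_1 = 0.7765
beam 2: φ=0°, α=300°
  dir = (cos 300°, sin 300°) = (0.5000, -0.8660); from cell (3,3)
  next x-line at t=1.0800, next y-line at t=0.8660; Δt_x=2.0000, Δt_y=1.1547
    y: enter (3,2) at t=0.8660 ← occupied
  → r_2 = 0.8660
beam 3: φ=45°, α=345°
  dir = (cos 345°, sin 345°) = (0.9659, -0.2588); from cell (3,3)
  next x-line at t=0.5590, next y-line at t=2.8978; Δt_x=1.0353, Δt_y=3.8637
    x: enter (4,3) at t=0.5590
    x: enter (5,3) at t=1.5943
    x: enter (6,3) at t=2.6296 ← occupied
  → r_3 = 2.6296

ranges = [0.7765, 0.8660, 2.6296]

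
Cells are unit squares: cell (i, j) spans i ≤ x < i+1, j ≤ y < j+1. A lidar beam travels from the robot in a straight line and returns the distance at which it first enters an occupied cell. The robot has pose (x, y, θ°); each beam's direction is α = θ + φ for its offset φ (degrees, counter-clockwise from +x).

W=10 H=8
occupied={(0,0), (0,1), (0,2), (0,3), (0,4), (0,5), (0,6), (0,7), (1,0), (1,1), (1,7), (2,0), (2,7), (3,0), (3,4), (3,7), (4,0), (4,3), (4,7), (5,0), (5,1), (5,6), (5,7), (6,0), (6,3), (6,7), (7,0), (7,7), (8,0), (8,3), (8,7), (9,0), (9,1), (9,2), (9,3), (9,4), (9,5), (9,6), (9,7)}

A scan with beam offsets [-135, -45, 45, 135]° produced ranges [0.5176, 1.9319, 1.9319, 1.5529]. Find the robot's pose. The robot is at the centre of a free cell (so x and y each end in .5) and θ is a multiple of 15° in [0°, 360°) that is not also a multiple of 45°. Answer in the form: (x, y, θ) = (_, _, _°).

Candidates: 41 free-cell centres × 16 headings = 656 poses. Raycast each; keep the one whose scan matches to 4 dp.
  (8.5, 6.5, 75°): beam 1 = 1.0000 ≠ 0.5176 ✗
  (6.5, 2.5, 330°): beam 1 = 4.6587 ≠ 0.5176 ✗
  (7.5, 2.5, 60°): beam 1 = 1.5529 ≠ 0.5176 ✗
  (4.5, 5.5, 105°): beam 1 = 4.0415 ≠ 0.5176 ✗
  …
  (1.5, 5.5, 300°): r_1=0.5176, r_2=1.9319, r_3=1.9319, r_4=1.5529 — all match ✓
Only this pose fits every beam.

(x, y, θ) = (1.5, 5.5, 300°)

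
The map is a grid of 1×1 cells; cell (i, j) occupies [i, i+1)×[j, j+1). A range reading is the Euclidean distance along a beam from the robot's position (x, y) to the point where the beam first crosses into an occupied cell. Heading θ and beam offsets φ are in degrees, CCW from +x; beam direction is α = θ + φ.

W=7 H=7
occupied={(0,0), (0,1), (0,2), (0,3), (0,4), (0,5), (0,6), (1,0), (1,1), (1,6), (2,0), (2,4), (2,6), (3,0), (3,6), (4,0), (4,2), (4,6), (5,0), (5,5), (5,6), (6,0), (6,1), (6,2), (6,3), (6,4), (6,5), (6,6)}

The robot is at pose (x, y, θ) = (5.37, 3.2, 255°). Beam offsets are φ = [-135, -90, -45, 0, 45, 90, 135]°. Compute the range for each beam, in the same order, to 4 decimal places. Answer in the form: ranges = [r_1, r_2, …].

ranges = [3.2332, 3.0910, 0.4272, 2.2776, 1.2600, 0.6522, 0.7275]

beam 1: φ=-135°, α=120°
  direction (-0.5000, 0.8660); cell (5,3); t to first gridline: x 0.7400, y 0.9238 (then +2.0000 / +1.1547)
    (4,3) via x @ 0.7400
    (4,4) via y @ 0.9238
    (4,5) via y @ 2.0785
    (3,5) via x @ 2.7400
    (3,6) via y @ 3.2332  # hit
  → r_1 = 3.2332
beam 2: φ=-90°, α=165°
  direction (-0.9659, 0.2588); cell (5,3); t to first gridline: x 0.3831, y 3.0910 (then +1.0353 / +3.8637)
    (4,3) via x @ 0.3831
    (3,3) via x @ 1.4183
    (2,3) via x @ 2.4536
    (2,4) via y @ 3.0910  # hit
  → r_2 = 3.0910
beam 3: φ=-45°, α=210°
  direction (-0.8660, -0.5000); cell (5,3); t to first gridline: x 0.4272, y 0.4000 (then +1.1547 / +2.0000)
    (5,2) via y @ 0.4000
    (4,2) via x @ 0.4272  # hit
  → r_3 = 0.4272
beam 4: φ=0°, α=255°
  direction (-0.2588, -0.9659); cell (5,3); t to first gridline: x 1.4296, y 0.2071 (then +3.8637 / +1.0353)
    (5,2) via y @ 0.2071
    (5,1) via y @ 1.2423
    (4,1) via x @ 1.4296
    (4,0) via y @ 2.2776  # hit
  → r_4 = 2.2776
beam 5: φ=45°, α=300°
  direction (0.5000, -0.8660); cell (5,3); t to first gridline: x 1.2600, y 0.2309 (then +2.0000 / +1.1547)
    (5,2) via y @ 0.2309
    (6,2) via x @ 1.2600  # hit
  → r_5 = 1.2600
beam 6: φ=90°, α=345°
  direction (0.9659, -0.2588); cell (5,3); t to first gridline: x 0.6522, y 0.7727 (then +1.0353 / +3.8637)
    (6,3) via x @ 0.6522  # hit
  → r_6 = 0.6522
beam 7: φ=135°, α=30°
  direction (0.8660, 0.5000); cell (5,3); t to first gridline: x 0.7275, y 1.6000 (then +1.1547 / +2.0000)
    (6,3) via x @ 0.7275  # hit
  → r_7 = 0.7275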